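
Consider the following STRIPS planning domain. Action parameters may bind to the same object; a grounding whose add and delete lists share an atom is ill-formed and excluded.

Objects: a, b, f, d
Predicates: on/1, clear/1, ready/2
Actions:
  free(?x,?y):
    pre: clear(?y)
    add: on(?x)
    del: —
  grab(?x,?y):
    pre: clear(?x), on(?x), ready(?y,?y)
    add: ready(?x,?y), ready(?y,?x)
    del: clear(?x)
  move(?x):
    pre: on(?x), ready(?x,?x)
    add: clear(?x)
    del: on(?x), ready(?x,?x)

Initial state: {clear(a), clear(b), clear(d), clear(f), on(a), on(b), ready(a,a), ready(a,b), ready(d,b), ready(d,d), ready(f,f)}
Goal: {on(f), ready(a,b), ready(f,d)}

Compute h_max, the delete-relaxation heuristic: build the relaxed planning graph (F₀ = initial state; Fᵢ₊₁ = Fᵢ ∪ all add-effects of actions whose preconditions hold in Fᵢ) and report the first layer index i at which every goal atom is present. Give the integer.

2

F0 = init (11 atoms)
F1 = F0 ∪ {on(d), on(f), ready(a,d), ready(a,f), ready(b,a), ready(b,d), ready(b,f), ready(d,a), ready(f,a), ready(f,b)}  (21 atoms)
F2 = F1 ∪ {ready(d,f), ready(f,d)}  (23 atoms)
goal ⊆ F2  ⇒  h_max = 2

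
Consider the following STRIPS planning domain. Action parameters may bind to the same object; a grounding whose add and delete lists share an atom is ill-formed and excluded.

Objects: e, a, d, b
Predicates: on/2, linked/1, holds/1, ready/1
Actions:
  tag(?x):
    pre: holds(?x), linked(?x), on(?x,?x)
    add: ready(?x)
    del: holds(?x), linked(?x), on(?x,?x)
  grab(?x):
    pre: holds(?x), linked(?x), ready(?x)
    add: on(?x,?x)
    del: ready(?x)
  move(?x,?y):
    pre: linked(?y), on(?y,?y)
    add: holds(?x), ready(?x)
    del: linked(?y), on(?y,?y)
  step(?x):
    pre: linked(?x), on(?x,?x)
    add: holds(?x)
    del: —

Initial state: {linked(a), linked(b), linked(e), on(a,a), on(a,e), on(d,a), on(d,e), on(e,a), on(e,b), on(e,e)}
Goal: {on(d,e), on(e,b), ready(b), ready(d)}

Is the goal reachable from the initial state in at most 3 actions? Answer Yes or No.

1. move(d,e)  →  {holds(d), linked(a), linked(b), on(a,a), on(a,e), on(d,a), on(d,e), on(e,a), on(e,b), ready(d)}
2. move(b,a)  →  {holds(b), holds(d), linked(b), on(a,e), on(d,a), on(d,e), on(e,a), on(e,b), ready(b), ready(d)}
optimal plan length = 2; 2 ≤ 3

Yes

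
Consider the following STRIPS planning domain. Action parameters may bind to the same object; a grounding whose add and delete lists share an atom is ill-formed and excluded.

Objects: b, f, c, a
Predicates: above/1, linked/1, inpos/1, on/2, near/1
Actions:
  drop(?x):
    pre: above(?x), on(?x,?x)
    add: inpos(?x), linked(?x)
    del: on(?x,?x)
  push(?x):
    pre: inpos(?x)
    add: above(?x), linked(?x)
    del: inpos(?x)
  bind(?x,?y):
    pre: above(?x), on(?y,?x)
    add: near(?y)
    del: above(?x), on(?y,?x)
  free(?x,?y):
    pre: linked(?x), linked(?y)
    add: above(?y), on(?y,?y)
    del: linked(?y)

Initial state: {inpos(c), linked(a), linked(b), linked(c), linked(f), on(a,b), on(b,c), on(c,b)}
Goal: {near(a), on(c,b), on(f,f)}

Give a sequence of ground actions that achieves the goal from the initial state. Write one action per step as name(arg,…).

1. free(b,b)  →  {above(b), inpos(c), linked(a), linked(c), linked(f), on(a,b), on(b,b), on(b,c), on(c,b)}
2. bind(b,a)  →  {inpos(c), linked(a), linked(c), linked(f), near(a), on(b,b), on(b,c), on(c,b)}
3. free(f,f)  →  {above(f), inpos(c), linked(a), linked(c), near(a), on(b,b), on(b,c), on(c,b), on(f,f)}

free(b,b); bind(b,a); free(f,f)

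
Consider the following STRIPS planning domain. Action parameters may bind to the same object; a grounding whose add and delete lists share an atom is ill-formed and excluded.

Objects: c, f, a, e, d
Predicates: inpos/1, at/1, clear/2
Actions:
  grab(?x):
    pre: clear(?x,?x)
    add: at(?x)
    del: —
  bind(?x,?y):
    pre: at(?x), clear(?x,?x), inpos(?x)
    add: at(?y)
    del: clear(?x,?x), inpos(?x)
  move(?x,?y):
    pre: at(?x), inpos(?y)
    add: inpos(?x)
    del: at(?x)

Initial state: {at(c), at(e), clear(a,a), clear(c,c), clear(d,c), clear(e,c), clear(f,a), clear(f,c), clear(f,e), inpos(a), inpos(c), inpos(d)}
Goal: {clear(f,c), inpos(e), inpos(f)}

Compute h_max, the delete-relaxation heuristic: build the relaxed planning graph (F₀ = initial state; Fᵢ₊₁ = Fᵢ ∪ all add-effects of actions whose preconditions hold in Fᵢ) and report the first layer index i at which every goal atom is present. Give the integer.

2

F0 = init (12 atoms)
F1 = F0 ∪ {at(a), at(d), at(f), inpos(e)}  (16 atoms)
F2 = F1 ∪ {inpos(f)}  (17 atoms)
goal ⊆ F2  ⇒  h_max = 2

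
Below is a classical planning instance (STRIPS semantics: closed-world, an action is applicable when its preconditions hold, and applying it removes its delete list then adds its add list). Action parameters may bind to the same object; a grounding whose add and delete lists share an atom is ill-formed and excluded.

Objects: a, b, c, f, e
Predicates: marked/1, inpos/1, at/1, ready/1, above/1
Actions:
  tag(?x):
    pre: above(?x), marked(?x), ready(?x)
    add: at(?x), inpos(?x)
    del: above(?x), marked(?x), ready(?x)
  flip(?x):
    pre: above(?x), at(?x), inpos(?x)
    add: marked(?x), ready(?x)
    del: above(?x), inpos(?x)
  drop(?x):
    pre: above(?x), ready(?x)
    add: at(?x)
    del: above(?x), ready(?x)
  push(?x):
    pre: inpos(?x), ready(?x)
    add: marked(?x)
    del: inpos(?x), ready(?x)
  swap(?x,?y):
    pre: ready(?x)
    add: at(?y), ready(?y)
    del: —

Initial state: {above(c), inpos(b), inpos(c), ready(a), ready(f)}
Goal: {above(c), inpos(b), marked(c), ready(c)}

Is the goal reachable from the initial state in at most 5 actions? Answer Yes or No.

1. swap(a,c)  →  {above(c), at(c), inpos(b), inpos(c), ready(a), ready(c), ready(f)}
2. push(c)  →  {above(c), at(c), inpos(b), marked(c), ready(a), ready(f)}
3. swap(a,c)  →  {above(c), at(c), inpos(b), marked(c), ready(a), ready(c), ready(f)}
optimal plan length = 3; 3 ≤ 5

Yes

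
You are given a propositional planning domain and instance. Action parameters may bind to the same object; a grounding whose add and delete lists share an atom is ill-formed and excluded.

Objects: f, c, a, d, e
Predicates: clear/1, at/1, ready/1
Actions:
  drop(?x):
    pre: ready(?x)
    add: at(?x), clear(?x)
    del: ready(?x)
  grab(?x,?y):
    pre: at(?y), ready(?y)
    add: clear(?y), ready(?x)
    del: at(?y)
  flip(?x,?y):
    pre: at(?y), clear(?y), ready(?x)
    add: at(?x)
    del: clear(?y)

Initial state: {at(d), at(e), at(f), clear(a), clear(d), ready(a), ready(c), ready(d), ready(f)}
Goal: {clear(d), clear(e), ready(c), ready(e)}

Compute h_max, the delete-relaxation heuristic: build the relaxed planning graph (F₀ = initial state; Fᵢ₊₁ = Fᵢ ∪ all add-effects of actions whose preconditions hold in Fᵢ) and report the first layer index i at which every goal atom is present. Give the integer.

F0 = init (9 atoms)
F1 = F0 ∪ {at(a), at(c), clear(c), clear(f), ready(e)}  (14 atoms)
F2 = F1 ∪ {clear(e)}  (15 atoms)
goal ⊆ F2  ⇒  h_max = 2

2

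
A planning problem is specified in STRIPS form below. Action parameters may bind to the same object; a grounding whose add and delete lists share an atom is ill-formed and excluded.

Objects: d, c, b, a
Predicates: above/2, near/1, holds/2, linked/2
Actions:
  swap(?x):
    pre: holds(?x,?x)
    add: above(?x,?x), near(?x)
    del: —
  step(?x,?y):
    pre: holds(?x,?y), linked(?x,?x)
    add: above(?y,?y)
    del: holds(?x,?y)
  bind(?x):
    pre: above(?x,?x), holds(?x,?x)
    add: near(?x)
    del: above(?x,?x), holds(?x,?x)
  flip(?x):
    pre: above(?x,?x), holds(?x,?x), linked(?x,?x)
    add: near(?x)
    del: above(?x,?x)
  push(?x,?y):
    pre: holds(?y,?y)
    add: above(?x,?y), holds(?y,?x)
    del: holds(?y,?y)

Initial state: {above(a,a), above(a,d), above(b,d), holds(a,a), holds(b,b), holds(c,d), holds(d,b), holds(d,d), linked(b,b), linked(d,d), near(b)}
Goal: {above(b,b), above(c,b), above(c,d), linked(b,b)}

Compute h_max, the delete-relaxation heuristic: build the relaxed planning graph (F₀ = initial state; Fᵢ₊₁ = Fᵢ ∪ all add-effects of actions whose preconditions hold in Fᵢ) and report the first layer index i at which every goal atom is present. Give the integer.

F0 = init (11 atoms)
F1 = F0 ∪ {above(a,b), above(b,a), above(b,b), above(c,a), above(c,b), above(c,d), above(d,a), above(d,b), above(d,d), holds(a,b), holds(a,c), holds(a,d), holds(b,a), holds(b,c), holds(b,d), holds(d,a), holds(d,c), near(a), near(d)}  (30 atoms)
goal ⊆ F1  ⇒  h_max = 1

1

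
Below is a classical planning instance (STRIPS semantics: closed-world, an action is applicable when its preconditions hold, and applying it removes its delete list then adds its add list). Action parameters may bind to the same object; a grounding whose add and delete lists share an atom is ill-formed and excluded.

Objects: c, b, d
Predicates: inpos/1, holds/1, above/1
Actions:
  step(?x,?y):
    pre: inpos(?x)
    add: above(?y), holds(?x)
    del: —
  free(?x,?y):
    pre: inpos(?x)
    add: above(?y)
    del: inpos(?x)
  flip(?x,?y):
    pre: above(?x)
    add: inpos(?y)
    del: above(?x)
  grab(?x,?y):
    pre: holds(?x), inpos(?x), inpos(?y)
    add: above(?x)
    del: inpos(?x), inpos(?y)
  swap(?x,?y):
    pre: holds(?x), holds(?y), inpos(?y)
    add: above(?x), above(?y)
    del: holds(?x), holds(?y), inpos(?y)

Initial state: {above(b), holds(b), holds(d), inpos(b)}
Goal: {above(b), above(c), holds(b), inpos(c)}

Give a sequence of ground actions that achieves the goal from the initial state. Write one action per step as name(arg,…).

step(b,c); step(b,d); flip(d,c)

1. step(b,c)  →  {above(b), above(c), holds(b), holds(d), inpos(b)}
2. step(b,d)  →  {above(b), above(c), above(d), holds(b), holds(d), inpos(b)}
3. flip(d,c)  →  {above(b), above(c), holds(b), holds(d), inpos(b), inpos(c)}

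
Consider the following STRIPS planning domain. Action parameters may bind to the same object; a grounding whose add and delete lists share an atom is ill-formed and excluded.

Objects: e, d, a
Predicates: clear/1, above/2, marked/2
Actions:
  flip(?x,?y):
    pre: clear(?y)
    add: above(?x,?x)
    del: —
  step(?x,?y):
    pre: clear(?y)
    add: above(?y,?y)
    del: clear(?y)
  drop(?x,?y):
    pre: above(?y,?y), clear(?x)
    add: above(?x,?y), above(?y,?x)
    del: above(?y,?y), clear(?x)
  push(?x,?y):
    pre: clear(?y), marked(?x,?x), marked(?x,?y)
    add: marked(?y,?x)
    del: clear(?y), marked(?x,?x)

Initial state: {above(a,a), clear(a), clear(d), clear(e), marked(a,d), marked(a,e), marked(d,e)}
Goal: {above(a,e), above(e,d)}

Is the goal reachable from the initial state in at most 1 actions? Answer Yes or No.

1. flip(e,e)  →  {above(a,a), above(e,e), clear(a), clear(d), clear(e), marked(a,d), marked(a,e), marked(d,e)}
2. drop(e,a)  →  {above(a,e), above(e,a), above(e,e), clear(a), clear(d), marked(a,d), marked(a,e), marked(d,e)}
3. drop(d,e)  →  {above(a,e), above(d,e), above(e,a), above(e,d), clear(a), marked(a,d), marked(a,e), marked(d,e)}
optimal plan length = 3; 3 > 1

No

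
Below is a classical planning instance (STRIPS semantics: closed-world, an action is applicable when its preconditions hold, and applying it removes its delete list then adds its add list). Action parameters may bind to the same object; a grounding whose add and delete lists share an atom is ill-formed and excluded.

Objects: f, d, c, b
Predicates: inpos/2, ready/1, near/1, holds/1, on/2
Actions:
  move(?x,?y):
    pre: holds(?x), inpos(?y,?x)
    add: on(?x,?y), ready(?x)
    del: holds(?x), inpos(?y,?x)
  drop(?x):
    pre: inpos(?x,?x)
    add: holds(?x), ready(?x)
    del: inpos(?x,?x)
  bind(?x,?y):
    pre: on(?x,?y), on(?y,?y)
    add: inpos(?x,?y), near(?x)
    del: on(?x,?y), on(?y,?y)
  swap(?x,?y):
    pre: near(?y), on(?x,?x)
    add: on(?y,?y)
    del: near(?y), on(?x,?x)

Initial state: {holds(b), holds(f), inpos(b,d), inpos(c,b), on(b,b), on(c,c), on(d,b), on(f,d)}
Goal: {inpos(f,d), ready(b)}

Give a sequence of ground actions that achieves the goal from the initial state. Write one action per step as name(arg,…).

move(b,c); bind(d,b); swap(c,d); bind(f,d)

1. move(b,c)  →  {holds(f), inpos(b,d), on(b,b), on(b,c), on(c,c), on(d,b), on(f,d), ready(b)}
2. bind(d,b)  →  {holds(f), inpos(b,d), inpos(d,b), near(d), on(b,c), on(c,c), on(f,d), ready(b)}
3. swap(c,d)  →  {holds(f), inpos(b,d), inpos(d,b), on(b,c), on(d,d), on(f,d), ready(b)}
4. bind(f,d)  →  {holds(f), inpos(b,d), inpos(d,b), inpos(f,d), near(f), on(b,c), ready(b)}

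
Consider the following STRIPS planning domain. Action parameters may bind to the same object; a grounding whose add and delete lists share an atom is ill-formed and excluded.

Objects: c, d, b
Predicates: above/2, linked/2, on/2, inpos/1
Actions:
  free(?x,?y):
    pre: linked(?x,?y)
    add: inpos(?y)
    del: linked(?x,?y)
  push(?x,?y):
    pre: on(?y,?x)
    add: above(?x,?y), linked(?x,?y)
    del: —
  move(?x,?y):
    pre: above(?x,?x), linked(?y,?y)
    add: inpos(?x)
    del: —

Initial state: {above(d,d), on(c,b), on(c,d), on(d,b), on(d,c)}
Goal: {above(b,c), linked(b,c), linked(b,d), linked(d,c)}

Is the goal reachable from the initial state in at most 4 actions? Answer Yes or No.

1. push(d,c)  →  {above(d,c), above(d,d), linked(d,c), on(c,b), on(c,d), on(d,b), on(d,c)}
2. push(b,c)  →  {above(b,c), above(d,c), above(d,d), linked(b,c), linked(d,c), on(c,b), on(c,d), on(d,b), on(d,c)}
3. push(b,d)  →  {above(b,c), above(b,d), above(d,c), above(d,d), linked(b,c), linked(b,d), linked(d,c), on(c,b), on(c,d), on(d,b), on(d,c)}
optimal plan length = 3; 3 ≤ 4

Yes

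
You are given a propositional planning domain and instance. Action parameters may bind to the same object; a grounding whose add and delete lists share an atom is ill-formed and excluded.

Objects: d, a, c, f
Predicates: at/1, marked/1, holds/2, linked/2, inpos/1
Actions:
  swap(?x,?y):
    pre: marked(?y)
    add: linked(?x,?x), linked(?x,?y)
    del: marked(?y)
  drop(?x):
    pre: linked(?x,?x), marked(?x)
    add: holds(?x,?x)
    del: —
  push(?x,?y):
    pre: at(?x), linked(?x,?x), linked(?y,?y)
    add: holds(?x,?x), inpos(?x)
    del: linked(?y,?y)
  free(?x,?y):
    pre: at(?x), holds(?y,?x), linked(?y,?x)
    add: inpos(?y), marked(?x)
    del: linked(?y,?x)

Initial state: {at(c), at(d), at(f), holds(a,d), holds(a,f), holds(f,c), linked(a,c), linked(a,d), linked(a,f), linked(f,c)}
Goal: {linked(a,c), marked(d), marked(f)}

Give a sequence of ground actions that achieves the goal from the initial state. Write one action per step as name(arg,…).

1. free(d,a)  →  {at(c), at(d), at(f), holds(a,d), holds(a,f), holds(f,c), inpos(a), linked(a,c), linked(a,f), linked(f,c), marked(d)}
2. free(f,a)  →  {at(c), at(d), at(f), holds(a,d), holds(a,f), holds(f,c), inpos(a), linked(a,c), linked(f,c), marked(d), marked(f)}

free(d,a); free(f,a)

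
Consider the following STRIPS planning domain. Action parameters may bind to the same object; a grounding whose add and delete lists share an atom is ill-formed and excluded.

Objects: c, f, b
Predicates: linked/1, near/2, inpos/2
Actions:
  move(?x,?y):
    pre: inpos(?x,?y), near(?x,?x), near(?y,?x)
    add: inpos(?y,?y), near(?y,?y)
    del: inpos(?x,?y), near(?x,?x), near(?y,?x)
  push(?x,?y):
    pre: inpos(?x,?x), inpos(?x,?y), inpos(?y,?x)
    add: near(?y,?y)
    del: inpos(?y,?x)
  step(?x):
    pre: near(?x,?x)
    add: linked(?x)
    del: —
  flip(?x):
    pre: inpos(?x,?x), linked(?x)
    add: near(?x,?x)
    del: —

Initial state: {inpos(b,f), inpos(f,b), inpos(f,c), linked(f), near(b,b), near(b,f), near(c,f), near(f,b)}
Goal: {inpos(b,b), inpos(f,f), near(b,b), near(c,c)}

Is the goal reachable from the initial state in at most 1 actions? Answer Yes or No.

No

1. move(b,f)  →  {inpos(f,b), inpos(f,c), inpos(f,f), linked(f), near(b,f), near(c,f), near(f,f)}
2. move(f,c)  →  {inpos(c,c), inpos(f,b), inpos(f,f), linked(f), near(b,f), near(c,c)}
3. flip(f)  →  {inpos(c,c), inpos(f,b), inpos(f,f), linked(f), near(b,f), near(c,c), near(f,f)}
4. move(f,b)  →  {inpos(b,b), inpos(c,c), inpos(f,f), linked(f), near(b,b), near(c,c)}
optimal plan length = 4; 4 > 1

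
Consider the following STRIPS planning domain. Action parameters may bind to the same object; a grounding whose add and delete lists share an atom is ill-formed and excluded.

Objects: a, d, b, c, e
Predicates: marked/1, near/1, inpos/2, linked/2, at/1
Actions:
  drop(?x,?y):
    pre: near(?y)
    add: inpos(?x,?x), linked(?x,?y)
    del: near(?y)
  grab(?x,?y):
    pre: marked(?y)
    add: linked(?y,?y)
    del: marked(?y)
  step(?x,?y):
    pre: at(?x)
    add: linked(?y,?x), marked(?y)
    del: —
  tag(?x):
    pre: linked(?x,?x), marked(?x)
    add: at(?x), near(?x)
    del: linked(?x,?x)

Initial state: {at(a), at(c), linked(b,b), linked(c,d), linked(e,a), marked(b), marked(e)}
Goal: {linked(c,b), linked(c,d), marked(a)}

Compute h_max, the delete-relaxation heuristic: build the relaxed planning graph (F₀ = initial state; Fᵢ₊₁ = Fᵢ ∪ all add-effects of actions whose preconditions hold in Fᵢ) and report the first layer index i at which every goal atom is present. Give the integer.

2

F0 = init (7 atoms)
F1 = F0 ∪ {at(b), linked(a,a), linked(a,c), linked(b,a), linked(b,c), linked(c,a), linked(c,c), linked(d,a), linked(d,c), linked(e,c), linked(e,e), marked(a), marked(c), marked(d), near(b)}  (22 atoms)
F2 = F1 ∪ {at(e), inpos(a,a), inpos(b,b), inpos(c,c), inpos(d,d), inpos(e,e), linked(a,b), linked(c,b), linked(d,b), linked(d,d), linked(e,b), near(a), near(c), near(e)}  (36 atoms)
goal ⊆ F2  ⇒  h_max = 2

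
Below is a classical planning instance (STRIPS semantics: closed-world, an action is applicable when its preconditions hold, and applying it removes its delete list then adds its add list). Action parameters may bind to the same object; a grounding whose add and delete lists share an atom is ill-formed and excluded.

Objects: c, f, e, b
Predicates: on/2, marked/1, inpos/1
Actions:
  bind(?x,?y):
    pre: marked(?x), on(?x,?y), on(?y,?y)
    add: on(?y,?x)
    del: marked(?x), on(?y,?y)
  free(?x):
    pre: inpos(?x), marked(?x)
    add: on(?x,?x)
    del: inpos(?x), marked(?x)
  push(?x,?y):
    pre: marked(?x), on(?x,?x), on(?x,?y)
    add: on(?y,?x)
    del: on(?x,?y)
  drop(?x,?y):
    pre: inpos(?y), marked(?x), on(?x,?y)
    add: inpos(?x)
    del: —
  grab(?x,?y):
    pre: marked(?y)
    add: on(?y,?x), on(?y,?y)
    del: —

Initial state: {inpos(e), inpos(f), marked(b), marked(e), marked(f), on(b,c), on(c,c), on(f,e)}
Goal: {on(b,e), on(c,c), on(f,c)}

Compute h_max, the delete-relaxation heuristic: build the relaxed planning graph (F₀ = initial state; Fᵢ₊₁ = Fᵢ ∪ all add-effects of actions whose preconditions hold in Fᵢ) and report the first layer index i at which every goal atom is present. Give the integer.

F0 = init (8 atoms)
F1 = F0 ∪ {on(b,b), on(b,e), on(b,f), on(c,b), on(e,b), on(e,c), on(e,e), on(e,f), on(f,b), on(f,c), on(f,f)}  (19 atoms)
goal ⊆ F1  ⇒  h_max = 1

1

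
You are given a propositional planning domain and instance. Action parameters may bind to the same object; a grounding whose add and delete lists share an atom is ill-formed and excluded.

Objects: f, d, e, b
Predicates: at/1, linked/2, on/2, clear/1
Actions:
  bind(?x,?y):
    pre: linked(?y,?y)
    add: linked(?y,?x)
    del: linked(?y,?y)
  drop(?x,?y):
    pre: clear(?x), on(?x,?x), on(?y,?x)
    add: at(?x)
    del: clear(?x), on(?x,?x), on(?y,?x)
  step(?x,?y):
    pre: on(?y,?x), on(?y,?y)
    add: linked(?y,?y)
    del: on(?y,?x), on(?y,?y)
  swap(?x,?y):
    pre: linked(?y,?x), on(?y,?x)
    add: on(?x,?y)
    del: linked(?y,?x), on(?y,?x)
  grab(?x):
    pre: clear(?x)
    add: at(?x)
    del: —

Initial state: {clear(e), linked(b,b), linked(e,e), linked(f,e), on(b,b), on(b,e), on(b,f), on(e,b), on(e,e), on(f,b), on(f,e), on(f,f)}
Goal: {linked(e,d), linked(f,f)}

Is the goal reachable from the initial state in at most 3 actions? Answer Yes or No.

Yes

1. bind(d,e)  →  {clear(e), linked(b,b), linked(e,d), linked(f,e), on(b,b), on(b,e), on(b,f), on(e,b), on(e,e), on(f,b), on(f,e), on(f,f)}
2. step(f,f)  →  {clear(e), linked(b,b), linked(e,d), linked(f,e), linked(f,f), on(b,b), on(b,e), on(b,f), on(e,b), on(e,e), on(f,b), on(f,e)}
optimal plan length = 2; 2 ≤ 3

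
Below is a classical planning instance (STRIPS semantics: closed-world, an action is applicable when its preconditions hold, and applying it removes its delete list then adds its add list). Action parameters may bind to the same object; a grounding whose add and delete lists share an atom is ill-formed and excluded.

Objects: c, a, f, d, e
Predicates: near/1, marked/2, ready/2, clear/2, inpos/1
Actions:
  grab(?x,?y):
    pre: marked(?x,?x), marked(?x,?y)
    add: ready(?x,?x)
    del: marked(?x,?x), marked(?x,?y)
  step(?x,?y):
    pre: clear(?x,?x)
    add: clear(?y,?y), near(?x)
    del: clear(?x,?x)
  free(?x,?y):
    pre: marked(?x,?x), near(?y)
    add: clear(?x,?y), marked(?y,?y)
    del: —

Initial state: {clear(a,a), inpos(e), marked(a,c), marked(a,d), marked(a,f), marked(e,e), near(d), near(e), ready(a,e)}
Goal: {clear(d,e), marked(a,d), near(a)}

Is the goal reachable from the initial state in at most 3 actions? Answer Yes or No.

Yes

1. step(a,c)  →  {clear(c,c), inpos(e), marked(a,c), marked(a,d), marked(a,f), marked(e,e), near(a), near(d), near(e), ready(a,e)}
2. free(e,d)  →  {clear(c,c), clear(e,d), inpos(e), marked(a,c), marked(a,d), marked(a,f), marked(d,d), marked(e,e), near(a), near(d), near(e), ready(a,e)}
3. free(d,e)  →  {clear(c,c), clear(d,e), clear(e,d), inpos(e), marked(a,c), marked(a,d), marked(a,f), marked(d,d), marked(e,e), near(a), near(d), near(e), ready(a,e)}
optimal plan length = 3; 3 ≤ 3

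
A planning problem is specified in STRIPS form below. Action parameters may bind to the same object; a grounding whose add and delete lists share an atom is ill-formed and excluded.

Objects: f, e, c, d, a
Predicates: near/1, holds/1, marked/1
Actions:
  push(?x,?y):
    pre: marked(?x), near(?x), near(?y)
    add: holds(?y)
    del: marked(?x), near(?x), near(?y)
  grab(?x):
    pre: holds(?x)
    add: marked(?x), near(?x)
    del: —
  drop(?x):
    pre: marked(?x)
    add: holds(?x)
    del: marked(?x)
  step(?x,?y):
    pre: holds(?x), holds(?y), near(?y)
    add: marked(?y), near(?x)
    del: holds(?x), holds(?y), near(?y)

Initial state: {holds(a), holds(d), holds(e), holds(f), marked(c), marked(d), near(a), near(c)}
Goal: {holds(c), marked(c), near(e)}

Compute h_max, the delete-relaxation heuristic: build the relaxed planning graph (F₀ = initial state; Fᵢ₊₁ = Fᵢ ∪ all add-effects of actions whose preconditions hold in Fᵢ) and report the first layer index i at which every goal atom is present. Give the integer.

F0 = init (8 atoms)
F1 = F0 ∪ {holds(c), marked(a), marked(e), marked(f), near(d), near(e), near(f)}  (15 atoms)
goal ⊆ F1  ⇒  h_max = 1

1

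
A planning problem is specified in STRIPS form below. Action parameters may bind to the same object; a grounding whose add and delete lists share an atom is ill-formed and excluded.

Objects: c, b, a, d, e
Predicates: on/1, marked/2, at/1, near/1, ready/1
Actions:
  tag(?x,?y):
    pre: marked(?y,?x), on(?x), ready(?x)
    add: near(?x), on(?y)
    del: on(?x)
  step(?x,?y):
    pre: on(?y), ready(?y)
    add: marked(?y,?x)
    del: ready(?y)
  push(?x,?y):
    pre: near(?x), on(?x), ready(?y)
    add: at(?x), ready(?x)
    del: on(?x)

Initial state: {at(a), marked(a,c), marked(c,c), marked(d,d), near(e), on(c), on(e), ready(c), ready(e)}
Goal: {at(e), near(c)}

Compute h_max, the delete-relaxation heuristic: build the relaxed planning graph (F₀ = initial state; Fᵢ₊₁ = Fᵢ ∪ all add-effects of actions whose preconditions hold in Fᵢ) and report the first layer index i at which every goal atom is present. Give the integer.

1

F0 = init (9 atoms)
F1 = F0 ∪ {at(e), marked(c,a), marked(c,b), marked(c,d), marked(c,e), marked(e,a), marked(e,b), marked(e,c), marked(e,d), marked(e,e), near(c), on(a)}  (21 atoms)
goal ⊆ F1  ⇒  h_max = 1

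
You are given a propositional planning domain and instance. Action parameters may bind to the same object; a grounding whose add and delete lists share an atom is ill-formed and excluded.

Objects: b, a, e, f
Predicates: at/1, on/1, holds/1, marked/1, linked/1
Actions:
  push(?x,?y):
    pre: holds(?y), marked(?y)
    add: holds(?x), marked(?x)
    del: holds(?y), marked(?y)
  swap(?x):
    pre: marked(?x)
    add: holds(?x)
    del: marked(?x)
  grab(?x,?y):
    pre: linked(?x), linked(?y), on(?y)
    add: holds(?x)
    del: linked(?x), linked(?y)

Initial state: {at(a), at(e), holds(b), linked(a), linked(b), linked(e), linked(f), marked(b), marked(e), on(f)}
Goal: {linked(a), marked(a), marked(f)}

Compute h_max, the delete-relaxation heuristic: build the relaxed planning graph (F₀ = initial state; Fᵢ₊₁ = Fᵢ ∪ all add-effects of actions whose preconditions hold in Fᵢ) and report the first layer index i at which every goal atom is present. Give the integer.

F0 = init (10 atoms)
F1 = F0 ∪ {holds(a), holds(e), holds(f), marked(a), marked(f)}  (15 atoms)
goal ⊆ F1  ⇒  h_max = 1

1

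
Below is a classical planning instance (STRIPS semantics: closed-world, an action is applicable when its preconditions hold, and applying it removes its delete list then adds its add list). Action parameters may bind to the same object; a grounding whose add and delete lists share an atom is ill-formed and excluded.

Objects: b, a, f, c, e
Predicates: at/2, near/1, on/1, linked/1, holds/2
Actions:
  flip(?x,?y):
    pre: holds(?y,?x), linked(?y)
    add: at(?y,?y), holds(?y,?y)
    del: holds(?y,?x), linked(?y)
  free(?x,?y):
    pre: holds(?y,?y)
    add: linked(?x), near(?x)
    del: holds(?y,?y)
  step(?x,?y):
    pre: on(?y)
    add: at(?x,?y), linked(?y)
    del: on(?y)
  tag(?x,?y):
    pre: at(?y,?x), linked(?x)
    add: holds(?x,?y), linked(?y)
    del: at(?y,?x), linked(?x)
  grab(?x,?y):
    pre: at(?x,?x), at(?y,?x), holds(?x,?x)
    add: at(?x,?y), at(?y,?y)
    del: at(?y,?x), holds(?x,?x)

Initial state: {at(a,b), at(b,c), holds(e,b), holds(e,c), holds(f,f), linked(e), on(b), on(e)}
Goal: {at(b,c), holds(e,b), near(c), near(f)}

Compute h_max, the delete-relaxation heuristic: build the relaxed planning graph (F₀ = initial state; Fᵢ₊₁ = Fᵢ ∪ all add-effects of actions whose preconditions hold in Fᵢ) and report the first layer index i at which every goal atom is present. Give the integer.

1

F0 = init (8 atoms)
F1 = F0 ∪ {at(a,e), at(b,b), at(b,e), at(c,b), at(c,e), at(e,b), at(e,e), at(f,b), at(f,e), holds(e,e), linked(a), linked(b), linked(c), linked(f), near(a), near(b), near(c), near(e), near(f)}  (27 atoms)
goal ⊆ F1  ⇒  h_max = 1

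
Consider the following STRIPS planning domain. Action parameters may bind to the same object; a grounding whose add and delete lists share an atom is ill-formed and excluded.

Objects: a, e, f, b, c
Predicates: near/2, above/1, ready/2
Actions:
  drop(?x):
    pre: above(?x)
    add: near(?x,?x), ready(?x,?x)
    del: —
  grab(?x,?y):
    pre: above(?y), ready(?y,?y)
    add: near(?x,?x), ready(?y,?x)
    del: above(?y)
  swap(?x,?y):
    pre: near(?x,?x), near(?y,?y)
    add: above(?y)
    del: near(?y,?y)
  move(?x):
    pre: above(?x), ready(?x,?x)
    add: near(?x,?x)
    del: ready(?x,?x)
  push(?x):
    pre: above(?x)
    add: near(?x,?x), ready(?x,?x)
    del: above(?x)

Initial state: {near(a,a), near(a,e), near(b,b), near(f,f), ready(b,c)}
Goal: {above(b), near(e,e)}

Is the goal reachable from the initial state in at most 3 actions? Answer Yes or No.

No

1. swap(a,a)  →  {above(a), near(a,e), near(b,b), near(f,f), ready(b,c)}
2. drop(a)  →  {above(a), near(a,a), near(a,e), near(b,b), near(f,f), ready(a,a), ready(b,c)}
3. grab(e,a)  →  {near(a,a), near(a,e), near(b,b), near(e,e), near(f,f), ready(a,a), ready(a,e), ready(b,c)}
4. swap(a,b)  →  {above(b), near(a,a), near(a,e), near(e,e), near(f,f), ready(a,a), ready(a,e), ready(b,c)}
optimal plan length = 4; 4 > 3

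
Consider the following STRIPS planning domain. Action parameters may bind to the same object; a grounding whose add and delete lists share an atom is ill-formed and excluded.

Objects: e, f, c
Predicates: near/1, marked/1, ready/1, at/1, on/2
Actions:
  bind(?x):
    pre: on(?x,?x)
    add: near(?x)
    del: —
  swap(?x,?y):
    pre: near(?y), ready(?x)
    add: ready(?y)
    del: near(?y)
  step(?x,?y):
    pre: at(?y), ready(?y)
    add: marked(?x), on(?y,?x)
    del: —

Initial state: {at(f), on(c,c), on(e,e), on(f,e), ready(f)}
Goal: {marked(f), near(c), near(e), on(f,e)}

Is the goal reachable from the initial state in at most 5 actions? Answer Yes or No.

1. bind(e)  →  {at(f), near(e), on(c,c), on(e,e), on(f,e), ready(f)}
2. bind(c)  →  {at(f), near(c), near(e), on(c,c), on(e,e), on(f,e), ready(f)}
3. step(f,f)  →  {at(f), marked(f), near(c), near(e), on(c,c), on(e,e), on(f,e), on(f,f), ready(f)}
optimal plan length = 3; 3 ≤ 5

Yes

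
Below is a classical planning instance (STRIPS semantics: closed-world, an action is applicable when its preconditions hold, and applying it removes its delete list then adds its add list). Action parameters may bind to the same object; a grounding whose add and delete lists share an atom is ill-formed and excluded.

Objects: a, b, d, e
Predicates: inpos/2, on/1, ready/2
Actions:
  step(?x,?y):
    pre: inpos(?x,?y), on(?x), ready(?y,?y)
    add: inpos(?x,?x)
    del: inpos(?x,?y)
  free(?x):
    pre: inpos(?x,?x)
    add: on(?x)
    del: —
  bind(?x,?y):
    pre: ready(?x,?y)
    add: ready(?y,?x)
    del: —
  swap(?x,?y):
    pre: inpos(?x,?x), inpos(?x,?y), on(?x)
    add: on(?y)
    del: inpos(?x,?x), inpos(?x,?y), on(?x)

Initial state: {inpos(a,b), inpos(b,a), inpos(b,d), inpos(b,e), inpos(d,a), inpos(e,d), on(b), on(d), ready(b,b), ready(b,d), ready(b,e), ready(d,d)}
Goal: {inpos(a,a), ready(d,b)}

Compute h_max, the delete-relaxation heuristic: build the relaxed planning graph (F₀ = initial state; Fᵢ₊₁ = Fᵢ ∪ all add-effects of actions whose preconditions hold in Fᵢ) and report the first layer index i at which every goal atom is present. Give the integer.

3

F0 = init (12 atoms)
F1 = F0 ∪ {inpos(b,b), ready(d,b), ready(e,b)}  (15 atoms)
F2 = F1 ∪ {on(a), on(e)}  (17 atoms)
F3 = F2 ∪ {inpos(a,a), inpos(e,e)}  (19 atoms)
goal ⊆ F3  ⇒  h_max = 3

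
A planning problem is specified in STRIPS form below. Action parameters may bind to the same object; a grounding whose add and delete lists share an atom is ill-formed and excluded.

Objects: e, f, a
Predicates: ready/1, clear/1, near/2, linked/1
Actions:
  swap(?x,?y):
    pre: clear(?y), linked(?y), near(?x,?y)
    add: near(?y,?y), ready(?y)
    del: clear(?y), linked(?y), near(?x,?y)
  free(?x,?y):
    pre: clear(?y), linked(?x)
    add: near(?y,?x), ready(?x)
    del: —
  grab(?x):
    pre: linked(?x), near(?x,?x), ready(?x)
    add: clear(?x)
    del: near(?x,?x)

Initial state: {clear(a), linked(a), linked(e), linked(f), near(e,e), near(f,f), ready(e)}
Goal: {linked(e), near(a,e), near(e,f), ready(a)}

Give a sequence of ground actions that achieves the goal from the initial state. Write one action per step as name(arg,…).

1. free(e,a)  →  {clear(a), linked(a), linked(e), linked(f), near(a,e), near(e,e), near(f,f), ready(e)}
2. free(a,a)  →  {clear(a), linked(a), linked(e), linked(f), near(a,a), near(a,e), near(e,e), near(f,f), ready(a), ready(e)}
3. grab(e)  →  {clear(a), clear(e), linked(a), linked(e), linked(f), near(a,a), near(a,e), near(f,f), ready(a), ready(e)}
4. free(f,e)  →  {clear(a), clear(e), linked(a), linked(e), linked(f), near(a,a), near(a,e), near(e,f), near(f,f), ready(a), ready(e), ready(f)}

free(e,a); free(a,a); grab(e); free(f,e)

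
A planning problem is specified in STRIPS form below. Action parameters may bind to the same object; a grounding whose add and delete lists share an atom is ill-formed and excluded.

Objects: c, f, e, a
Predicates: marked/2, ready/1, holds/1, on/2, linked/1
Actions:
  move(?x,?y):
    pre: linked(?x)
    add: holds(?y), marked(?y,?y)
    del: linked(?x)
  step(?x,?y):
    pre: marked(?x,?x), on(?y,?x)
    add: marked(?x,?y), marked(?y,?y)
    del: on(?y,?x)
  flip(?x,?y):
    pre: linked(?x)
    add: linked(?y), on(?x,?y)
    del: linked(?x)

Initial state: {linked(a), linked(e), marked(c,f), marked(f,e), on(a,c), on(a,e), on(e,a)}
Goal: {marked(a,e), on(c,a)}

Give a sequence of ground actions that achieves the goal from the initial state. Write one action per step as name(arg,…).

move(e,a); step(a,e); flip(a,c); flip(c,a)

1. move(e,a)  →  {holds(a), linked(a), marked(a,a), marked(c,f), marked(f,e), on(a,c), on(a,e), on(e,a)}
2. step(a,e)  →  {holds(a), linked(a), marked(a,a), marked(a,e), marked(c,f), marked(e,e), marked(f,e), on(a,c), on(a,e)}
3. flip(a,c)  →  {holds(a), linked(c), marked(a,a), marked(a,e), marked(c,f), marked(e,e), marked(f,e), on(a,c), on(a,e)}
4. flip(c,a)  →  {holds(a), linked(a), marked(a,a), marked(a,e), marked(c,f), marked(e,e), marked(f,e), on(a,c), on(a,e), on(c,a)}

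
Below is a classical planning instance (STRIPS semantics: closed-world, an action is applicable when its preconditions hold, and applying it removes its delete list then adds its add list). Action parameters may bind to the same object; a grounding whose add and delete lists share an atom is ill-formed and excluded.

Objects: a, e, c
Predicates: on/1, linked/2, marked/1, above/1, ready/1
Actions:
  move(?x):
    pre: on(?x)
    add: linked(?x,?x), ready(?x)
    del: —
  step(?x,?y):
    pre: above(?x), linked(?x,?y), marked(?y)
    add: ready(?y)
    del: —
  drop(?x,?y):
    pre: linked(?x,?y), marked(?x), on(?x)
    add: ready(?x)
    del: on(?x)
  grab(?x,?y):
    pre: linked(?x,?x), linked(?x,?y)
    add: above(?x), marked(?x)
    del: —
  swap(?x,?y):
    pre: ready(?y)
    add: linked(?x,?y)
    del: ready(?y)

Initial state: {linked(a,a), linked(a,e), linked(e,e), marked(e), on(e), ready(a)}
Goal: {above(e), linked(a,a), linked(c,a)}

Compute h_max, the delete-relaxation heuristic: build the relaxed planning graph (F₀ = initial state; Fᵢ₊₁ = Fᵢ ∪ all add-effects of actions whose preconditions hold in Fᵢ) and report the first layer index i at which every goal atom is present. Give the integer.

F0 = init (6 atoms)
F1 = F0 ∪ {above(a), above(e), linked(c,a), linked(e,a), marked(a), ready(e)}  (12 atoms)
goal ⊆ F1  ⇒  h_max = 1

1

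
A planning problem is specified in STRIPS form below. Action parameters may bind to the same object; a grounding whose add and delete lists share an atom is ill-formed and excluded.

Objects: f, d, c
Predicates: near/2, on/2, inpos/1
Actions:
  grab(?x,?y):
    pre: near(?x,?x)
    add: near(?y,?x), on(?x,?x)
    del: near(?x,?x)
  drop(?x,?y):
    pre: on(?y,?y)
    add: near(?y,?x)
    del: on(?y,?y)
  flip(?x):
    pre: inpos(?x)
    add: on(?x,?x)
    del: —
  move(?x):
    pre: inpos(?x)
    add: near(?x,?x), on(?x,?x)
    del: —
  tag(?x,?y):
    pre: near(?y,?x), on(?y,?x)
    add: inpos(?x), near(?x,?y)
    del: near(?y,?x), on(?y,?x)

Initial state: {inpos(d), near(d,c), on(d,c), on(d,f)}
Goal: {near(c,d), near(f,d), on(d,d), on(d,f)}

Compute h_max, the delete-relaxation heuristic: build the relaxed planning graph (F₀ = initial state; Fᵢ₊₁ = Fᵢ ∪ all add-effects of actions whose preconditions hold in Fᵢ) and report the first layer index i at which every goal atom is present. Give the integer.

2

F0 = init (4 atoms)
F1 = F0 ∪ {inpos(c), near(c,d), near(d,d), on(d,d)}  (8 atoms)
F2 = F1 ∪ {near(c,c), near(d,f), near(f,d), on(c,c)}  (12 atoms)
goal ⊆ F2  ⇒  h_max = 2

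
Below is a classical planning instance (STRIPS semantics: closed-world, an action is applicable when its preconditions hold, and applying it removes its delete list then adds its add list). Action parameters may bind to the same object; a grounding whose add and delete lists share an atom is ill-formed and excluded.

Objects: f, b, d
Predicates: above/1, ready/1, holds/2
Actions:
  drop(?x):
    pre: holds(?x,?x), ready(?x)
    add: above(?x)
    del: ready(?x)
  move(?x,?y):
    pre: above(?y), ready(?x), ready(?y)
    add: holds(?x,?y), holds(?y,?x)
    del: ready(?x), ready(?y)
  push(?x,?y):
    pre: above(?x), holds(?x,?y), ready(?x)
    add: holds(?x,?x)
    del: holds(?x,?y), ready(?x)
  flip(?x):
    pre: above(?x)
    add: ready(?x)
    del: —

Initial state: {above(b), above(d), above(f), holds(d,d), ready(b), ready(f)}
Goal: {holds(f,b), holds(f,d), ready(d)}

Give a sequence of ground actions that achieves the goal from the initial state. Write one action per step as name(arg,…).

move(f,b); flip(f); flip(d); move(f,d); flip(d)

1. move(f,b)  →  {above(b), above(d), above(f), holds(b,f), holds(d,d), holds(f,b)}
2. flip(f)  →  {above(b), above(d), above(f), holds(b,f), holds(d,d), holds(f,b), ready(f)}
3. flip(d)  →  {above(b), above(d), above(f), holds(b,f), holds(d,d), holds(f,b), ready(d), ready(f)}
4. move(f,d)  →  {above(b), above(d), above(f), holds(b,f), holds(d,d), holds(d,f), holds(f,b), holds(f,d)}
5. flip(d)  →  {above(b), above(d), above(f), holds(b,f), holds(d,d), holds(d,f), holds(f,b), holds(f,d), ready(d)}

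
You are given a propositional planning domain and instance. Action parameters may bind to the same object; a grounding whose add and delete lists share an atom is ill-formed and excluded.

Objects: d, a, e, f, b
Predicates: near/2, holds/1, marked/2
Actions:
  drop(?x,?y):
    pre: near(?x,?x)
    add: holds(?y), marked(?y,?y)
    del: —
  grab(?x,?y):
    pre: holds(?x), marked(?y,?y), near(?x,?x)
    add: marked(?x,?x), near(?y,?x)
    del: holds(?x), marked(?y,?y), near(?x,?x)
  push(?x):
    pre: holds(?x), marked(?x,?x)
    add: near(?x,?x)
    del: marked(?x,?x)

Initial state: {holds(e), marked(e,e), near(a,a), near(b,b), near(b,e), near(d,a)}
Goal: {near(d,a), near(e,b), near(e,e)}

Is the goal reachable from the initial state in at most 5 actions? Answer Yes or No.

Yes

1. drop(a,b)  →  {holds(b), holds(e), marked(b,b), marked(e,e), near(a,a), near(b,b), near(b,e), near(d,a)}
2. grab(b,e)  →  {holds(e), marked(b,b), near(a,a), near(b,e), near(d,a), near(e,b)}
3. drop(a,e)  →  {holds(e), marked(b,b), marked(e,e), near(a,a), near(b,e), near(d,a), near(e,b)}
4. push(e)  →  {holds(e), marked(b,b), near(a,a), near(b,e), near(d,a), near(e,b), near(e,e)}
optimal plan length = 4; 4 ≤ 5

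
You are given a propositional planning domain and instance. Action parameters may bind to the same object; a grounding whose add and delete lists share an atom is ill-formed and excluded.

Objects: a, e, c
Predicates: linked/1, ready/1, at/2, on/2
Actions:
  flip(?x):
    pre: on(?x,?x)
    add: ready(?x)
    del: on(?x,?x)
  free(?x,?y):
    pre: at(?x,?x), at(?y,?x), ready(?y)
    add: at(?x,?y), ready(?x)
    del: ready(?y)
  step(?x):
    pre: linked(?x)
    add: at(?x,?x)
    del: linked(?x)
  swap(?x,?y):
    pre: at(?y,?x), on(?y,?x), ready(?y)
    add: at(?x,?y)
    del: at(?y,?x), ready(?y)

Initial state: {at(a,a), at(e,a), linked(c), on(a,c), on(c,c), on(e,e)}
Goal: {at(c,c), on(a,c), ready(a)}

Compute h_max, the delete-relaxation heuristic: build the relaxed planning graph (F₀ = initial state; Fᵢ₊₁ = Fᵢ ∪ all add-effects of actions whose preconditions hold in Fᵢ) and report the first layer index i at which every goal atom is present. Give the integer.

2

F0 = init (6 atoms)
F1 = F0 ∪ {at(c,c), ready(c), ready(e)}  (9 atoms)
F2 = F1 ∪ {at(a,e), ready(a)}  (11 atoms)
goal ⊆ F2  ⇒  h_max = 2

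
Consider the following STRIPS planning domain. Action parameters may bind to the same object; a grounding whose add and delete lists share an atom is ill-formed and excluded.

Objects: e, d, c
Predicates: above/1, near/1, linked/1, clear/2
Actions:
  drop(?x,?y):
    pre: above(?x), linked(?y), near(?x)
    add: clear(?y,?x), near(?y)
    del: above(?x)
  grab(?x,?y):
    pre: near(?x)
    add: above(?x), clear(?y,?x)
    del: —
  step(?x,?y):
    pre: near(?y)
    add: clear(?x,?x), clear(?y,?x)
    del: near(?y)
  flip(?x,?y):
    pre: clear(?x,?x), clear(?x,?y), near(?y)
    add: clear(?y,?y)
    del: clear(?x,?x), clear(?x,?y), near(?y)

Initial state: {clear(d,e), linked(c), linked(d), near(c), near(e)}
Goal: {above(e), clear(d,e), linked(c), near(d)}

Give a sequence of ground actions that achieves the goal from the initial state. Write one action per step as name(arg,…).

1. grab(e,e)  →  {above(e), clear(d,e), clear(e,e), linked(c), linked(d), near(c), near(e)}
2. drop(e,d)  →  {clear(d,e), clear(e,e), linked(c), linked(d), near(c), near(d), near(e)}
3. grab(e,e)  →  {above(e), clear(d,e), clear(e,e), linked(c), linked(d), near(c), near(d), near(e)}

grab(e,e); drop(e,d); grab(e,e)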